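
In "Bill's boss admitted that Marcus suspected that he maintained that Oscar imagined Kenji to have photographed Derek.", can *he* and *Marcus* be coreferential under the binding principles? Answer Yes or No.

Yes

*Marcus* is an R-expression; Principle C requires it to be free (not bound by any c-commanding expression).
— he: subject of the clause headed by 'maintained'; the pronoun does not c-command the R-expression — coreference allowed.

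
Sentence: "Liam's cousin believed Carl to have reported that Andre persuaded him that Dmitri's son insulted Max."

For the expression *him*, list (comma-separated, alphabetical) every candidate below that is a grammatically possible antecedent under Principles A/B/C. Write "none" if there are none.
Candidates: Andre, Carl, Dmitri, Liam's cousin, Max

Carl, Liam's cousin

*him* is a pronoun; Principle B requires it to be free in its binding domain — the clause headed by 'persuaded'.
— Andre: subject of the clause headed by 'persuaded'; c-commands the pronoun within its binding domain — blocked (Principle B).
— Carl: subject of the clause headed by 'reported'; c-commands the pronoun but lies outside its binding domain — allowed.
— Dmitri: possessor inside the subject DP of the clause headed by 'insulted'; is c-commanded by the pronoun; coreference would bind this R-expression — blocked (Principle C).
— Liam's cousin: subject of the matrix clause; c-commands the pronoun but lies outside its binding domain — allowed.
— Max: object of the clause headed by 'insulted'; is c-commanded by the pronoun; coreference would bind this R-expression — blocked (Principle C).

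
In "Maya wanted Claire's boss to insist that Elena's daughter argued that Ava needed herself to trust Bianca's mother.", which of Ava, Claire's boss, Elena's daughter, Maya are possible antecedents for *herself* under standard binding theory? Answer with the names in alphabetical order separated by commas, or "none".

*herself* is a reflexive; Principle A requires it to be bound within its binding domain — the clause headed by 'needed'.
— Ava: subject of the clause headed by 'needed'; c-commands the reflexive within its binding domain — allowed (Principle A).
— Claire's boss: subject of the clause headed by 'insist'; c-commands the reflexive but lies outside its binding domain — cannot bind it (Principle A).
— Elena's daughter: subject of the clause headed by 'argued'; c-commands the reflexive but lies outside its binding domain — cannot bind it (Principle A).
— Maya: subject of the matrix clause; c-commands the reflexive but lies outside its binding domain — cannot bind it (Principle A).

Ava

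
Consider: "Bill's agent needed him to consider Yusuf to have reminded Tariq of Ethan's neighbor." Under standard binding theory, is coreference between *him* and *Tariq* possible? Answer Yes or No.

*Tariq* is an R-expression; Principle C requires it to be free (not bound by any c-commanding expression).
— him: subject of the clause headed by 'consider'; the pronoun c-commands the R-expression — coreference blocked (Principle C).

No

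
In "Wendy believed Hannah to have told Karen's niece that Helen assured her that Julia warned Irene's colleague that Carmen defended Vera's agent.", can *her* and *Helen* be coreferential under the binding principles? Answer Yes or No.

No

*Helen* is an R-expression; Principle C requires it to be free (not bound by any c-commanding expression).
— her: object of the clause headed by 'assured'; the R-expression locally c-commands the pronoun — coreference blocked (Principle B on the pronoun).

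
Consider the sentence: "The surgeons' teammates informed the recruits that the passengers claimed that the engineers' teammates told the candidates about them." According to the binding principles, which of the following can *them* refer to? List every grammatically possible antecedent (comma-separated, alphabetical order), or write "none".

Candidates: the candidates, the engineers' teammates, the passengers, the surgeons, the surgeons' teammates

the passengers, the surgeons, the surgeons' teammates

*them* is a pronoun; Principle B requires it to be free in its binding domain — the clause headed by 'told'.
— the candidates: object of the clause headed by 'told'; c-commands the pronoun within its binding domain — blocked (Principle B).
— the engineers' teammates: subject of the clause headed by 'told'; c-commands the pronoun within its binding domain — blocked (Principle B).
— the passengers: subject of the clause headed by 'claimed'; c-commands the pronoun but lies outside its binding domain — allowed.
— the surgeons: possessor inside the subject DP of the matrix clause; does not c-command the pronoun — Principle B does not apply; allowed.
— the surgeons' teammates: subject of the matrix clause; c-commands the pronoun but lies outside its binding domain — allowed.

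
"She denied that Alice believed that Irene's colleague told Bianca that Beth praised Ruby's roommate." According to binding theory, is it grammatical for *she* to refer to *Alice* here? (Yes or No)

No

*Alice* is an R-expression; Principle C requires it to be free (not bound by any c-commanding expression).
— she: subject of the matrix clause; the pronoun c-commands the R-expression — coreference blocked (Principle C).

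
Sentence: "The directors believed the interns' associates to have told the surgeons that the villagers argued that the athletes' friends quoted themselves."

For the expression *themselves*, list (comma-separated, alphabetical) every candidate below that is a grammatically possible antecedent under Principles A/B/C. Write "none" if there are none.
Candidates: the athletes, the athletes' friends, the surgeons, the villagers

the athletes' friends

*themselves* is a reflexive; Principle A requires it to be bound within its binding domain — the clause headed by 'quoted'.
— the athletes: possessor inside the subject DP of the clause headed by 'quoted'; does not c-command the reflexive — cannot bind it (Principle A).
— the athletes' friends: subject of the clause headed by 'quoted'; c-commands the reflexive within its binding domain — allowed (Principle A).
— the surgeons: object of the clause headed by 'told'; c-commands the reflexive but lies outside its binding domain — cannot bind it (Principle A).
— the villagers: subject of the clause headed by 'argued'; c-commands the reflexive but lies outside its binding domain — cannot bind it (Principle A).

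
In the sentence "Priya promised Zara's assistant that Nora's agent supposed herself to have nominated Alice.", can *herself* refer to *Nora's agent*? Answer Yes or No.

*herself* is a reflexive; Principle A requires it to be bound within its binding domain — the clause headed by 'supposed'.
— Nora's agent: subject of the clause headed by 'supposed'; c-commands the reflexive within its binding domain — allowed (Principle A).

Yes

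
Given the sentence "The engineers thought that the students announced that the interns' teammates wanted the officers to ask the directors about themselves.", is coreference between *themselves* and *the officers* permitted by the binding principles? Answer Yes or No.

Yes

*themselves* is a reflexive; Principle A requires it to be bound within its binding domain — the clause headed by 'ask'.
— the officers: subject of the clause headed by 'ask'; c-commands the reflexive within its binding domain — allowed (Principle A).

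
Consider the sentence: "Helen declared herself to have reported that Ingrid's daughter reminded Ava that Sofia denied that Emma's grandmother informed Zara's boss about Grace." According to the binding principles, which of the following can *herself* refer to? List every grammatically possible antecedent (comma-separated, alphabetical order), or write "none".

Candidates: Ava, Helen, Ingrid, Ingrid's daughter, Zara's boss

Helen

*herself* is a reflexive; Principle A requires it to be bound within its binding domain — the matrix clause.
— Ava: object of the clause headed by 'reminded'; does not c-command the reflexive — cannot bind it (Principle A).
— Helen: subject of the matrix clause; c-commands the reflexive within its binding domain — allowed (Principle A).
— Ingrid: possessor inside the subject DP of the clause headed by 'reminded'; does not c-command the reflexive — cannot bind it (Principle A).
— Ingrid's daughter: subject of the clause headed by 'reminded'; does not c-command the reflexive — cannot bind it (Principle A).
— Zara's boss: object of the clause headed by 'informed'; does not c-command the reflexive — cannot bind it (Principle A).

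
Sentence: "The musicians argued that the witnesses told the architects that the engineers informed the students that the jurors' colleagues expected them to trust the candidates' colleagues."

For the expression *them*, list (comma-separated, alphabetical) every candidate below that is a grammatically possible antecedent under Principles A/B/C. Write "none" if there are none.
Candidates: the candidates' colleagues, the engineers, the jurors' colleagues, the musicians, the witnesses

the engineers, the musicians, the witnesses

*them* is a pronoun; Principle B requires it to be free in its binding domain — the clause headed by 'expected'.
— the candidates' colleagues: object of the clause headed by 'trust'; is c-commanded by the pronoun; coreference would bind this R-expression — blocked (Principle C).
— the engineers: subject of the clause headed by 'informed'; c-commands the pronoun but lies outside its binding domain — allowed.
— the jurors' colleagues: subject of the clause headed by 'expected'; c-commands the pronoun within its binding domain — blocked (Principle B).
— the musicians: subject of the matrix clause; c-commands the pronoun but lies outside its binding domain — allowed.
— the witnesses: subject of the clause headed by 'told'; c-commands the pronoun but lies outside its binding domain — allowed.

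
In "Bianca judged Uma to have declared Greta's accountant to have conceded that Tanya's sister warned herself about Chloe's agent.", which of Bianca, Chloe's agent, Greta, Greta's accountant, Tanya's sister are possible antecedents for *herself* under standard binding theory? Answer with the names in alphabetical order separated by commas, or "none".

Tanya's sister

*herself* is a reflexive; Principle A requires it to be bound within its binding domain — the clause headed by 'warned'.
— Bianca: subject of the matrix clause; c-commands the reflexive but lies outside its binding domain — cannot bind it (Principle A).
— Chloe's agent: second object of the clause headed by 'warned'; does not c-command the reflexive — cannot bind it (Principle A).
— Greta: possessor inside the subject DP of the clause headed by 'conceded'; does not c-command the reflexive — cannot bind it (Principle A).
— Greta's accountant: subject of the clause headed by 'conceded'; c-commands the reflexive but lies outside its binding domain — cannot bind it (Principle A).
— Tanya's sister: subject of the clause headed by 'warned'; c-commands the reflexive within its binding domain — allowed (Principle A).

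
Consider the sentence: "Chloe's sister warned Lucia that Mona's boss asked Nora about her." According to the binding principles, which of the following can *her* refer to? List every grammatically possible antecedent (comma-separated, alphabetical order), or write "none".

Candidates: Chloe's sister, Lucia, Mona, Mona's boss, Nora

Chloe's sister, Lucia, Mona

*her* is a pronoun; Principle B requires it to be free in its binding domain — the clause headed by 'asked'.
— Chloe's sister: subject of the matrix clause; c-commands the pronoun but lies outside its binding domain — allowed.
— Lucia: object of the matrix clause; c-commands the pronoun but lies outside its binding domain — allowed.
— Mona: possessor inside the subject DP of the clause headed by 'asked'; does not c-command the pronoun — Principle B does not apply; allowed.
— Mona's boss: subject of the clause headed by 'asked'; c-commands the pronoun within its binding domain — blocked (Principle B).
— Nora: object of the clause headed by 'asked'; c-commands the pronoun within its binding domain — blocked (Principle B).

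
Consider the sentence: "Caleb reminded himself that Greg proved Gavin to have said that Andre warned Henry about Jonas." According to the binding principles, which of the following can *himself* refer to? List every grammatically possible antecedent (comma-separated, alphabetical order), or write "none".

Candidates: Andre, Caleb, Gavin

Caleb

*himself* is a reflexive; Principle A requires it to be bound within its binding domain — the matrix clause.
— Andre: subject of the clause headed by 'warned'; does not c-command the reflexive — cannot bind it (Principle A).
— Caleb: subject of the matrix clause; c-commands the reflexive within its binding domain — allowed (Principle A).
— Gavin: subject of the clause headed by 'said'; does not c-command the reflexive — cannot bind it (Principle A).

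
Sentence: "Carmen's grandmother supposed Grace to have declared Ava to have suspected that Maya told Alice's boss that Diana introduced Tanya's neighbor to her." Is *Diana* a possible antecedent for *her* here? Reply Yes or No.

No

*her* is a pronoun; Principle B requires it to be free in its binding domain — the clause headed by 'introduced'.
— Diana: subject of the clause headed by 'introduced'; c-commands the pronoun within its binding domain — blocked (Principle B).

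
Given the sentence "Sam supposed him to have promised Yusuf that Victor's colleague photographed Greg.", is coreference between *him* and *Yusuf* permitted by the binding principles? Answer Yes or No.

No

*him* is a pronoun; Principle B requires it to be free in its binding domain — the matrix clause.
— Yusuf: object of the clause headed by 'promised'; is c-commanded by the pronoun; coreference would bind this R-expression — blocked (Principle C).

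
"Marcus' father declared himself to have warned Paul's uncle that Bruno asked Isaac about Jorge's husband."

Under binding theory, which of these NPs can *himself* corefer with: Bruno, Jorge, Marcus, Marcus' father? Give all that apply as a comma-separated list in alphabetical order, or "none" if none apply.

*himself* is a reflexive; Principle A requires it to be bound within its binding domain — the matrix clause.
— Bruno: subject of the clause headed by 'asked'; does not c-command the reflexive — cannot bind it (Principle A).
— Jorge: possessor inside the second object DP of the clause headed by 'asked'; does not c-command the reflexive — cannot bind it (Principle A).
— Marcus: possessor inside the subject DP of the matrix clause; does not c-command the reflexive — cannot bind it (Principle A).
— Marcus' father: subject of the matrix clause; c-commands the reflexive within its binding domain — allowed (Principle A).

Marcus' father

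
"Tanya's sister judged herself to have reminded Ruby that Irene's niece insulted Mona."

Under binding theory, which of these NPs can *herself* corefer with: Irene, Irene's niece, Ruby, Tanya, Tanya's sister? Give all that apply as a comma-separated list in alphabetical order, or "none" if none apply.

*herself* is a reflexive; Principle A requires it to be bound within its binding domain — the matrix clause.
— Irene: possessor inside the subject DP of the clause headed by 'insulted'; does not c-command the reflexive — cannot bind it (Principle A).
— Irene's niece: subject of the clause headed by 'insulted'; does not c-command the reflexive — cannot bind it (Principle A).
— Ruby: object of the clause headed by 'reminded'; does not c-command the reflexive — cannot bind it (Principle A).
— Tanya: possessor inside the subject DP of the matrix clause; does not c-command the reflexive — cannot bind it (Principle A).
— Tanya's sister: subject of the matrix clause; c-commands the reflexive within its binding domain — allowed (Principle A).

Tanya's sister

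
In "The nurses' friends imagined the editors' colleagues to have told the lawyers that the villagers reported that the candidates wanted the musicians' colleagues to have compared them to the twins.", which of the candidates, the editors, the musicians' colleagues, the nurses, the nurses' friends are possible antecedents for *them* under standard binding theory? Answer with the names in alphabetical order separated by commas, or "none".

the candidates, the editors, the nurses, the nurses' friends

*them* is a pronoun; Principle B requires it to be free in its binding domain — the clause headed by 'compared'.
— the candidates: subject of the clause headed by 'wanted'; c-commands the pronoun but lies outside its binding domain — allowed.
— the editors: possessor inside the subject DP of the clause headed by 'told'; does not c-command the pronoun — Principle B does not apply; allowed.
— the musicians' colleagues: subject of the clause headed by 'compared'; c-commands the pronoun within its binding domain — blocked (Principle B).
— the nurses: possessor inside the subject DP of the matrix clause; does not c-command the pronoun — Principle B does not apply; allowed.
— the nurses' friends: subject of the matrix clause; c-commands the pronoun but lies outside its binding domain — allowed.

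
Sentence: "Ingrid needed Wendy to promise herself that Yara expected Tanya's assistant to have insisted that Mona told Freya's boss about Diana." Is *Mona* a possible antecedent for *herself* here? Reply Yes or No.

*herself* is a reflexive; Principle A requires it to be bound within its binding domain — the clause headed by 'promise'.
— Mona: subject of the clause headed by 'told'; does not c-command the reflexive — cannot bind it (Principle A).

No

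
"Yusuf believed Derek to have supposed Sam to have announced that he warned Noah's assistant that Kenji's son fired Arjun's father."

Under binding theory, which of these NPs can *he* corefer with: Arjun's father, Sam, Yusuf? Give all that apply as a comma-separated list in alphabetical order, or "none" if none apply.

Sam, Yusuf

*he* is a pronoun; Principle B requires it to be free in its binding domain — the clause headed by 'warned'.
— Arjun's father: object of the clause headed by 'fired'; is c-commanded by the pronoun; coreference would bind this R-expression — blocked (Principle C).
— Sam: subject of the clause headed by 'announced'; c-commands the pronoun but lies outside its binding domain — allowed.
— Yusuf: subject of the matrix clause; c-commands the pronoun but lies outside its binding domain — allowed.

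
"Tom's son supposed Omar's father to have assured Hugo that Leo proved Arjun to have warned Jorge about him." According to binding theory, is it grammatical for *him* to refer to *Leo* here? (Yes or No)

Yes

*Leo* is an R-expression; Principle C requires it to be free (not bound by any c-commanding expression).
— him: second object of the clause headed by 'warned'; the pronoun does not c-command the R-expression — coreference allowed.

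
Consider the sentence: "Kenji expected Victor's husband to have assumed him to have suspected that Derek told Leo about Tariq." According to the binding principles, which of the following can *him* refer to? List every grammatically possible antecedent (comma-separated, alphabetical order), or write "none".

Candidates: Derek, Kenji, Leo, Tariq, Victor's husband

*him* is a pronoun; Principle B requires it to be free in its binding domain — the clause headed by 'assumed'.
— Derek: subject of the clause headed by 'told'; is c-commanded by the pronoun; coreference would bind this R-expression — blocked (Principle C).
— Kenji: subject of the matrix clause; c-commands the pronoun but lies outside its binding domain — allowed.
— Leo: object of the clause headed by 'told'; is c-commanded by the pronoun; coreference would bind this R-expression — blocked (Principle C).
— Tariq: second object of the clause headed by 'told'; is c-commanded by the pronoun; coreference would bind this R-expression — blocked (Principle C).
— Victor's husband: subject of the clause headed by 'assumed'; c-commands the pronoun within its binding domain — blocked (Principle B).

Kenji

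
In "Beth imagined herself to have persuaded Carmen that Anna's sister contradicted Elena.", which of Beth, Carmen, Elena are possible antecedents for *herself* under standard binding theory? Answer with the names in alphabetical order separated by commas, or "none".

Beth

*herself* is a reflexive; Principle A requires it to be bound within its binding domain — the matrix clause.
— Beth: subject of the matrix clause; c-commands the reflexive within its binding domain — allowed (Principle A).
— Carmen: object of the clause headed by 'persuaded'; does not c-command the reflexive — cannot bind it (Principle A).
— Elena: object of the clause headed by 'contradicted'; does not c-command the reflexive — cannot bind it (Principle A).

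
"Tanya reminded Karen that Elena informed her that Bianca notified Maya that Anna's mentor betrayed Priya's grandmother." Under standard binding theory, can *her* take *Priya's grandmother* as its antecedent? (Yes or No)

No

*her* is a pronoun; Principle B requires it to be free in its binding domain — the clause headed by 'informed'.
— Priya's grandmother: object of the clause headed by 'betrayed'; is c-commanded by the pronoun; coreference would bind this R-expression — blocked (Principle C).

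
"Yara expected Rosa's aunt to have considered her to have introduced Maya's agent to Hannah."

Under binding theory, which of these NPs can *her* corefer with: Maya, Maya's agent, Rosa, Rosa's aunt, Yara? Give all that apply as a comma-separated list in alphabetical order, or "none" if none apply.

Rosa, Yara

*her* is a pronoun; Principle B requires it to be free in its binding domain — the clause headed by 'considered'.
— Maya: possessor inside the object DP of the clause headed by 'introduced'; is c-commanded by the pronoun; coreference would bind this R-expression — blocked (Principle C).
— Maya's agent: object of the clause headed by 'introduced'; is c-commanded by the pronoun; coreference would bind this R-expression — blocked (Principle C).
— Rosa: possessor inside the subject DP of the clause headed by 'considered'; does not c-command the pronoun — Principle B does not apply; allowed.
— Rosa's aunt: subject of the clause headed by 'considered'; c-commands the pronoun within its binding domain — blocked (Principle B).
— Yara: subject of the matrix clause; c-commands the pronoun but lies outside its binding domain — allowed.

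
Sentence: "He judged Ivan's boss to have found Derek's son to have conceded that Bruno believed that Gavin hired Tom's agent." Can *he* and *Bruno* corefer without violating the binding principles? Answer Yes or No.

No

*Bruno* is an R-expression; Principle C requires it to be free (not bound by any c-commanding expression).
— he: subject of the matrix clause; the pronoun c-commands the R-expression — coreference blocked (Principle C).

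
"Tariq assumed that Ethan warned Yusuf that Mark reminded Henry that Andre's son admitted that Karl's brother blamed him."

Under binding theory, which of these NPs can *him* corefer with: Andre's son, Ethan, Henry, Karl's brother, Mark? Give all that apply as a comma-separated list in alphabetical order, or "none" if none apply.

*him* is a pronoun; Principle B requires it to be free in its binding domain — the clause headed by 'blamed'.
— Andre's son: subject of the clause headed by 'admitted'; c-commands the pronoun but lies outside its binding domain — allowed.
— Ethan: subject of the clause headed by 'warned'; c-commands the pronoun but lies outside its binding domain — allowed.
— Henry: object of the clause headed by 'reminded'; c-commands the pronoun but lies outside its binding domain — allowed.
— Karl's brother: subject of the clause headed by 'blamed'; c-commands the pronoun within its binding domain — blocked (Principle B).
— Mark: subject of the clause headed by 'reminded'; c-commands the pronoun but lies outside its binding domain — allowed.

Andre's son, Ethan, Henry, Mark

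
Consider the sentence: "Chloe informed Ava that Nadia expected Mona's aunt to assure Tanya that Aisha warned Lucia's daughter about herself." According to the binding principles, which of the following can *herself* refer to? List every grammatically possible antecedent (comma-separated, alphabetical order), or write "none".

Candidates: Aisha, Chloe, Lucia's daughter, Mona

Aisha, Lucia's daughter

*herself* is a reflexive; Principle A requires it to be bound within its binding domain — the clause headed by 'warned'.
— Aisha: subject of the clause headed by 'warned'; c-commands the reflexive within its binding domain — allowed (Principle A).
— Chloe: subject of the matrix clause; c-commands the reflexive but lies outside its binding domain — cannot bind it (Principle A).
— Lucia's daughter: object of the clause headed by 'warned'; c-commands the reflexive within its binding domain — allowed (Principle A).
— Mona: possessor inside the subject DP of the clause headed by 'assure'; does not c-command the reflexive — cannot bind it (Principle A).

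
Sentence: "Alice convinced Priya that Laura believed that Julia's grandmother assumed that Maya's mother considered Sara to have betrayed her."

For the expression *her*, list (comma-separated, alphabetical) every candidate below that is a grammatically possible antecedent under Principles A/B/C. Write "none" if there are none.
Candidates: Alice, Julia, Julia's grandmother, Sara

*her* is a pronoun; Principle B requires it to be free in its binding domain — the clause headed by 'betrayed'.
— Alice: subject of the matrix clause; c-commands the pronoun but lies outside its binding domain — allowed.
— Julia: possessor inside the subject DP of the clause headed by 'assumed'; does not c-command the pronoun — Principle B does not apply; allowed.
— Julia's grandmother: subject of the clause headed by 'assumed'; c-commands the pronoun but lies outside its binding domain — allowed.
— Sara: subject of the clause headed by 'betrayed'; c-commands the pronoun within its binding domain — blocked (Principle B).

Alice, Julia, Julia's grandmother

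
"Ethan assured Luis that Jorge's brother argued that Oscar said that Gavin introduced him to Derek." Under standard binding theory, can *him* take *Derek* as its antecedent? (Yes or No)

No

*him* is a pronoun; Principle B requires it to be free in its binding domain — the clause headed by 'introduced'.
— Derek: second object of the clause headed by 'introduced'; is c-commanded by the pronoun; coreference would bind this R-expression — blocked (Principle C).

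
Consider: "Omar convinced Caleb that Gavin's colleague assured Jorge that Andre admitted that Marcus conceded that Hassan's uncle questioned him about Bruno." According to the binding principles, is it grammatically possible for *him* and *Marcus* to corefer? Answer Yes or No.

Yes

*him* is a pronoun; Principle B requires it to be free in its binding domain — the clause headed by 'questioned'.
— Marcus: subject of the clause headed by 'conceded'; c-commands the pronoun but lies outside its binding domain — allowed.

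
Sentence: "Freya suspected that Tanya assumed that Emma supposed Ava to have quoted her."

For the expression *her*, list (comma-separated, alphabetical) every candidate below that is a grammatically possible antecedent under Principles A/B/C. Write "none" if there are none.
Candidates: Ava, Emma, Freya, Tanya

Emma, Freya, Tanya

*her* is a pronoun; Principle B requires it to be free in its binding domain — the clause headed by 'quoted'.
— Ava: subject of the clause headed by 'quoted'; c-commands the pronoun within its binding domain — blocked (Principle B).
— Emma: subject of the clause headed by 'supposed'; c-commands the pronoun but lies outside its binding domain — allowed.
— Freya: subject of the matrix clause; c-commands the pronoun but lies outside its binding domain — allowed.
— Tanya: subject of the clause headed by 'assumed'; c-commands the pronoun but lies outside its binding domain — allowed.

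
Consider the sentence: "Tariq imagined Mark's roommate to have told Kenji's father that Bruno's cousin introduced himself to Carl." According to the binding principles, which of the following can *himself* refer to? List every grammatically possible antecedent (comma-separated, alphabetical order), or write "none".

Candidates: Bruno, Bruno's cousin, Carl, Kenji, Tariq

Bruno's cousin

*himself* is a reflexive; Principle A requires it to be bound within its binding domain — the clause headed by 'introduced'.
— Bruno: possessor inside the subject DP of the clause headed by 'introduced'; does not c-command the reflexive — cannot bind it (Principle A).
— Bruno's cousin: subject of the clause headed by 'introduced'; c-commands the reflexive within its binding domain — allowed (Principle A).
— Carl: second object of the clause headed by 'introduced'; does not c-command the reflexive — cannot bind it (Principle A).
— Kenji: possessor inside the object DP of the clause headed by 'told'; does not c-command the reflexive — cannot bind it (Principle A).
— Tariq: subject of the matrix clause; c-commands the reflexive but lies outside its binding domain — cannot bind it (Principle A).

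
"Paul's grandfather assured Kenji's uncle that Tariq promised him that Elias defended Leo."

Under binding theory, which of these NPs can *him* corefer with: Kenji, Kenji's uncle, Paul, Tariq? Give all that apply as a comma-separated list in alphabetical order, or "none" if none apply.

*him* is a pronoun; Principle B requires it to be free in its binding domain — the clause headed by 'promised'.
— Kenji: possessor inside the object DP of the matrix clause; does not c-command the pronoun — Principle B does not apply; allowed.
— Kenji's uncle: object of the matrix clause; c-commands the pronoun but lies outside its binding domain — allowed.
— Paul: possessor inside the subject DP of the matrix clause; does not c-command the pronoun — Principle B does not apply; allowed.
— Tariq: subject of the clause headed by 'promised'; c-commands the pronoun within its binding domain — blocked (Principle B).

Kenji, Kenji's uncle, Paul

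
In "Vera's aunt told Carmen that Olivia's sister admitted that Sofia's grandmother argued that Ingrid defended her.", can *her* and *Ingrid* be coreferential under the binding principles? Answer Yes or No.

*Ingrid* is an R-expression; Principle C requires it to be free (not bound by any c-commanding expression).
— her: object of the clause headed by 'defended'; the R-expression locally c-commands the pronoun — coreference blocked (Principle B on the pronoun).

No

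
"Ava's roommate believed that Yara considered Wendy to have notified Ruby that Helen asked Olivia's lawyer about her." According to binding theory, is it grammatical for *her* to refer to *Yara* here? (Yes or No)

Yes

*Yara* is an R-expression; Principle C requires it to be free (not bound by any c-commanding expression).
— her: second object of the clause headed by 'asked'; the pronoun does not c-command the R-expression — coreference allowed.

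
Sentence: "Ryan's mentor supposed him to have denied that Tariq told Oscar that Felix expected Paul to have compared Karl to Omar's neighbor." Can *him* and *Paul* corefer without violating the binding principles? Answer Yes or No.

No

*Paul* is an R-expression; Principle C requires it to be free (not bound by any c-commanding expression).
— him: subject of the clause headed by 'denied'; the pronoun c-commands the R-expression — coreference blocked (Principle C).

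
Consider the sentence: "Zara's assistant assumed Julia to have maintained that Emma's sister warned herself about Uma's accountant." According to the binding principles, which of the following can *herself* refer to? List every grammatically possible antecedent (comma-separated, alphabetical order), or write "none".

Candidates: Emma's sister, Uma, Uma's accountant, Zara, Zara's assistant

*herself* is a reflexive; Principle A requires it to be bound within its binding domain — the clause headed by 'warned'.
— Emma's sister: subject of the clause headed by 'warned'; c-commands the reflexive within its binding domain — allowed (Principle A).
— Uma: possessor inside the second object DP of the clause headed by 'warned'; does not c-command the reflexive — cannot bind it (Principle A).
— Uma's accountant: second object of the clause headed by 'warned'; does not c-command the reflexive — cannot bind it (Principle A).
— Zara: possessor inside the subject DP of the matrix clause; does not c-command the reflexive — cannot bind it (Principle A).
— Zara's assistant: subject of the matrix clause; c-commands the reflexive but lies outside its binding domain — cannot bind it (Principle A).

Emma's sister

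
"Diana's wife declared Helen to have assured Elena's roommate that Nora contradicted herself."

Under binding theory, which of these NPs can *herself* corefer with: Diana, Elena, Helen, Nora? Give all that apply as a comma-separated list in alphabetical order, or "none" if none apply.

Nora

*herself* is a reflexive; Principle A requires it to be bound within its binding domain — the clause headed by 'contradicted'.
— Diana: possessor inside the subject DP of the matrix clause; does not c-command the reflexive — cannot bind it (Principle A).
— Elena: possessor inside the object DP of the clause headed by 'assured'; does not c-command the reflexive — cannot bind it (Principle A).
— Helen: subject of the clause headed by 'assured'; c-commands the reflexive but lies outside its binding domain — cannot bind it (Principle A).
— Nora: subject of the clause headed by 'contradicted'; c-commands the reflexive within its binding domain — allowed (Principle A).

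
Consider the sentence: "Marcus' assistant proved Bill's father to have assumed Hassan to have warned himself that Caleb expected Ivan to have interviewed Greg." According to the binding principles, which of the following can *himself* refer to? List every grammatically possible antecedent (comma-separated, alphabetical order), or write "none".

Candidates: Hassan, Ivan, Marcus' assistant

Hassan

*himself* is a reflexive; Principle A requires it to be bound within its binding domain — the clause headed by 'warned'.
— Hassan: subject of the clause headed by 'warned'; c-commands the reflexive within its binding domain — allowed (Principle A).
— Ivan: subject of the clause headed by 'interviewed'; does not c-command the reflexive — cannot bind it (Principle A).
— Marcus' assistant: subject of the matrix clause; c-commands the reflexive but lies outside its binding domain — cannot bind it (Principle A).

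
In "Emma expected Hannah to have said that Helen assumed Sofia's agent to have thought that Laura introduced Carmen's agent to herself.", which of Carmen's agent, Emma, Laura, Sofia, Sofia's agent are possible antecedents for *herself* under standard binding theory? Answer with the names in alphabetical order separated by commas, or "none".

*herself* is a reflexive; Principle A requires it to be bound within its binding domain — the clause headed by 'introduced'.
— Carmen's agent: object of the clause headed by 'introduced'; c-commands the reflexive within its binding domain — allowed (Principle A).
— Emma: subject of the matrix clause; c-commands the reflexive but lies outside its binding domain — cannot bind it (Principle A).
— Laura: subject of the clause headed by 'introduced'; c-commands the reflexive within its binding domain — allowed (Principle A).
— Sofia: possessor inside the subject DP of the clause headed by 'thought'; does not c-command the reflexive — cannot bind it (Principle A).
— Sofia's agent: subject of the clause headed by 'thought'; c-commands the reflexive but lies outside its binding domain — cannot bind it (Principle A).

Carmen's agent, Laura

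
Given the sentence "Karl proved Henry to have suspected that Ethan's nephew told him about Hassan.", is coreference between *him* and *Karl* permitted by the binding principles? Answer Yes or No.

*him* is a pronoun; Principle B requires it to be free in its binding domain — the clause headed by 'told'.
— Karl: subject of the matrix clause; c-commands the pronoun but lies outside its binding domain — allowed.

Yes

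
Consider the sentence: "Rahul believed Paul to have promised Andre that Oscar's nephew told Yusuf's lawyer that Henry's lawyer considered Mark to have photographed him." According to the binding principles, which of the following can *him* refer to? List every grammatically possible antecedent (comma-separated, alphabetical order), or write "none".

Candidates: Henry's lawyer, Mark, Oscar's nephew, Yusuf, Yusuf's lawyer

Henry's lawyer, Oscar's nephew, Yusuf, Yusuf's lawyer

*him* is a pronoun; Principle B requires it to be free in its binding domain — the clause headed by 'photographed'.
— Henry's lawyer: subject of the clause headed by 'considered'; c-commands the pronoun but lies outside its binding domain — allowed.
— Mark: subject of the clause headed by 'photographed'; c-commands the pronoun within its binding domain — blocked (Principle B).
— Oscar's nephew: subject of the clause headed by 'told'; c-commands the pronoun but lies outside its binding domain — allowed.
— Yusuf: possessor inside the object DP of the clause headed by 'told'; does not c-command the pronoun — Principle B does not apply; allowed.
— Yusuf's lawyer: object of the clause headed by 'told'; c-commands the pronoun but lies outside its binding domain — allowed.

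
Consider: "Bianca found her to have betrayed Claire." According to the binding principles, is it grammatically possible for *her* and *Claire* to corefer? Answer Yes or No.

No

*her* is a pronoun; Principle B requires it to be free in its binding domain — the matrix clause.
— Claire: object of the clause headed by 'betrayed'; is c-commanded by the pronoun; coreference would bind this R-expression — blocked (Principle C).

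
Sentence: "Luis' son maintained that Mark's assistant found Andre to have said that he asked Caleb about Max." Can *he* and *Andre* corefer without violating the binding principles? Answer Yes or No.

*Andre* is an R-expression; Principle C requires it to be free (not bound by any c-commanding expression).
— he: subject of the clause headed by 'asked'; the pronoun does not c-command the R-expression — coreference allowed.

Yes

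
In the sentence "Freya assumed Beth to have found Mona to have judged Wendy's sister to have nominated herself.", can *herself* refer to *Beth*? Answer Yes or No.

*herself* is a reflexive; Principle A requires it to be bound within its binding domain — the clause headed by 'nominated'.
— Beth: subject of the clause headed by 'found'; c-commands the reflexive but lies outside its binding domain — cannot bind it (Principle A).

No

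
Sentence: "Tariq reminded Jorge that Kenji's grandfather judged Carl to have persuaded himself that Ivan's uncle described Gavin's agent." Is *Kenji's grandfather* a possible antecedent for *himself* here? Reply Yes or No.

*himself* is a reflexive; Principle A requires it to be bound within its binding domain — the clause headed by 'persuaded'.
— Kenji's grandfather: subject of the clause headed by 'judged'; c-commands the reflexive but lies outside its binding domain — cannot bind it (Principle A).

No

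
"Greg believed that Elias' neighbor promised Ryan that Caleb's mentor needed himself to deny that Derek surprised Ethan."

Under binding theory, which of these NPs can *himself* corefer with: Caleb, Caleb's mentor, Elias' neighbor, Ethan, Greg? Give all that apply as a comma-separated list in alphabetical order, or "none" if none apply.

Caleb's mentor

*himself* is a reflexive; Principle A requires it to be bound within its binding domain — the clause headed by 'needed'.
— Caleb: possessor inside the subject DP of the clause headed by 'needed'; does not c-command the reflexive — cannot bind it (Principle A).
— Caleb's mentor: subject of the clause headed by 'needed'; c-commands the reflexive within its binding domain — allowed (Principle A).
— Elias' neighbor: subject of the clause headed by 'promised'; c-commands the reflexive but lies outside its binding domain — cannot bind it (Principle A).
— Ethan: object of the clause headed by 'surprised'; does not c-command the reflexive — cannot bind it (Principle A).
— Greg: subject of the matrix clause; c-commands the reflexive but lies outside its binding domain — cannot bind it (Principle A).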